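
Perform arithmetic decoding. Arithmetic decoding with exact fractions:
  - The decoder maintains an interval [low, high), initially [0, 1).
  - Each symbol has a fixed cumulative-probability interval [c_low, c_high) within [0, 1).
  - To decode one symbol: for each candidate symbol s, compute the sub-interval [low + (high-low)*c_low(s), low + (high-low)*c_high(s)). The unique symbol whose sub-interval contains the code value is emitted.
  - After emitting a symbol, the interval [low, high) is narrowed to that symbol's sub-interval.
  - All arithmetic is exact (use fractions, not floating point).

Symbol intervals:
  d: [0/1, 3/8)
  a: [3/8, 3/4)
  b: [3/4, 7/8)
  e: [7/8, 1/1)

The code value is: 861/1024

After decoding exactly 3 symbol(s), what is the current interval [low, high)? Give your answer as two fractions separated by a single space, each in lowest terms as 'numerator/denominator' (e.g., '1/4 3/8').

Step 1: interval [0/1, 1/1), width = 1/1 - 0/1 = 1/1
  'd': [0/1 + 1/1*0/1, 0/1 + 1/1*3/8) = [0/1, 3/8)
  'a': [0/1 + 1/1*3/8, 0/1 + 1/1*3/4) = [3/8, 3/4)
  'b': [0/1 + 1/1*3/4, 0/1 + 1/1*7/8) = [3/4, 7/8) <- contains code 861/1024
  'e': [0/1 + 1/1*7/8, 0/1 + 1/1*1/1) = [7/8, 1/1)
  emit 'b', narrow to [3/4, 7/8)
Step 2: interval [3/4, 7/8), width = 7/8 - 3/4 = 1/8
  'd': [3/4 + 1/8*0/1, 3/4 + 1/8*3/8) = [3/4, 51/64)
  'a': [3/4 + 1/8*3/8, 3/4 + 1/8*3/4) = [51/64, 27/32) <- contains code 861/1024
  'b': [3/4 + 1/8*3/4, 3/4 + 1/8*7/8) = [27/32, 55/64)
  'e': [3/4 + 1/8*7/8, 3/4 + 1/8*1/1) = [55/64, 7/8)
  emit 'a', narrow to [51/64, 27/32)
Step 3: interval [51/64, 27/32), width = 27/32 - 51/64 = 3/64
  'd': [51/64 + 3/64*0/1, 51/64 + 3/64*3/8) = [51/64, 417/512)
  'a': [51/64 + 3/64*3/8, 51/64 + 3/64*3/4) = [417/512, 213/256)
  'b': [51/64 + 3/64*3/4, 51/64 + 3/64*7/8) = [213/256, 429/512)
  'e': [51/64 + 3/64*7/8, 51/64 + 3/64*1/1) = [429/512, 27/32) <- contains code 861/1024
  emit 'e', narrow to [429/512, 27/32)

Answer: 429/512 27/32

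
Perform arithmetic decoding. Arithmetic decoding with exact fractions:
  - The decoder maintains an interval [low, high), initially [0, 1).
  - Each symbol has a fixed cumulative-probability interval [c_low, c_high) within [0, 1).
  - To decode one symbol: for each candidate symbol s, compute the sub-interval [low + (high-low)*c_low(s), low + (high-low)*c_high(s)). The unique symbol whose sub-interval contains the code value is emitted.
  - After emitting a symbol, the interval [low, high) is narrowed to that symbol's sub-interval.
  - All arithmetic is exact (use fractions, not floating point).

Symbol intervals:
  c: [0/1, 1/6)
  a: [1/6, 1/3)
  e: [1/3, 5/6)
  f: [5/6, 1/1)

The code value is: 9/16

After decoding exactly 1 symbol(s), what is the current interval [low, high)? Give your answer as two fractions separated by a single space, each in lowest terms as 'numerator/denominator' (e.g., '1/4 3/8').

Answer: 1/3 5/6

Derivation:
Step 1: interval [0/1, 1/1), width = 1/1 - 0/1 = 1/1
  'c': [0/1 + 1/1*0/1, 0/1 + 1/1*1/6) = [0/1, 1/6)
  'a': [0/1 + 1/1*1/6, 0/1 + 1/1*1/3) = [1/6, 1/3)
  'e': [0/1 + 1/1*1/3, 0/1 + 1/1*5/6) = [1/3, 5/6) <- contains code 9/16
  'f': [0/1 + 1/1*5/6, 0/1 + 1/1*1/1) = [5/6, 1/1)
  emit 'e', narrow to [1/3, 5/6)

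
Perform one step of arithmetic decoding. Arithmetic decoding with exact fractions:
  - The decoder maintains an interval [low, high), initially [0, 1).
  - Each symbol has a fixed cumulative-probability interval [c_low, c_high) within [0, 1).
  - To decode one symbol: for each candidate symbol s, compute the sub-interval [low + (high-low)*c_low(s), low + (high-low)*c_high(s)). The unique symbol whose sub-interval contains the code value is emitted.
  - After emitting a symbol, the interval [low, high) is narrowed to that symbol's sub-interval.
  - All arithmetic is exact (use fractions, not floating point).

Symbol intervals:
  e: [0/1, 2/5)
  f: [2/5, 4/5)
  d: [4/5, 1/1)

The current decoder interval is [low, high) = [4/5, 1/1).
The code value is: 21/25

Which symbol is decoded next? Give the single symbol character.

Answer: e

Derivation:
Interval width = high − low = 1/1 − 4/5 = 1/5
Scaled code = (code − low) / width = (21/25 − 4/5) / 1/5 = 1/5
  e: [0/1, 2/5) ← scaled code falls here ✓
  f: [2/5, 4/5) 
  d: [4/5, 1/1) 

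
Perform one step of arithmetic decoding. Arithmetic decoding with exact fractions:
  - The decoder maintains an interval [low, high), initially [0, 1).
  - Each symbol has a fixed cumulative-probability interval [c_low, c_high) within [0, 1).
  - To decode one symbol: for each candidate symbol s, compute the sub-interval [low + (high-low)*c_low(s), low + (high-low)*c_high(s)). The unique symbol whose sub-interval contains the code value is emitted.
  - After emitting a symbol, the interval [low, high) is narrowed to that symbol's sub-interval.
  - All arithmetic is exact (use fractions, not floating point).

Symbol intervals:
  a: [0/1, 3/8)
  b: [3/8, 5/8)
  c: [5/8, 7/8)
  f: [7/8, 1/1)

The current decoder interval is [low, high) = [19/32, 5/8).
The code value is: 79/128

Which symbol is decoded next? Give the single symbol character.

Answer: c

Derivation:
Interval width = high − low = 5/8 − 19/32 = 1/32
Scaled code = (code − low) / width = (79/128 − 19/32) / 1/32 = 3/4
  a: [0/1, 3/8) 
  b: [3/8, 5/8) 
  c: [5/8, 7/8) ← scaled code falls here ✓
  f: [7/8, 1/1) 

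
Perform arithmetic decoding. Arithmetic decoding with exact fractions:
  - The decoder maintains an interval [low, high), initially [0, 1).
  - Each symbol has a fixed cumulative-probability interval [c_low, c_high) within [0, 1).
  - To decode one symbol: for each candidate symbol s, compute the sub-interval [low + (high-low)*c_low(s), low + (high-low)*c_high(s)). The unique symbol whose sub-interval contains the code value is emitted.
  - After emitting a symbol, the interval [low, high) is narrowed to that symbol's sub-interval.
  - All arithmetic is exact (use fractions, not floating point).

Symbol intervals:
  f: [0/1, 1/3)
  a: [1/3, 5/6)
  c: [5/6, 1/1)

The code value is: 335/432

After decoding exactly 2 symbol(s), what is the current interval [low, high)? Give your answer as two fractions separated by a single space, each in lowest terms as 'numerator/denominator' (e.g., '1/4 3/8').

Answer: 3/4 5/6

Derivation:
Step 1: interval [0/1, 1/1), width = 1/1 - 0/1 = 1/1
  'f': [0/1 + 1/1*0/1, 0/1 + 1/1*1/3) = [0/1, 1/3)
  'a': [0/1 + 1/1*1/3, 0/1 + 1/1*5/6) = [1/3, 5/6) <- contains code 335/432
  'c': [0/1 + 1/1*5/6, 0/1 + 1/1*1/1) = [5/6, 1/1)
  emit 'a', narrow to [1/3, 5/6)
Step 2: interval [1/3, 5/6), width = 5/6 - 1/3 = 1/2
  'f': [1/3 + 1/2*0/1, 1/3 + 1/2*1/3) = [1/3, 1/2)
  'a': [1/3 + 1/2*1/3, 1/3 + 1/2*5/6) = [1/2, 3/4)
  'c': [1/3 + 1/2*5/6, 1/3 + 1/2*1/1) = [3/4, 5/6) <- contains code 335/432
  emit 'c', narrow to [3/4, 5/6)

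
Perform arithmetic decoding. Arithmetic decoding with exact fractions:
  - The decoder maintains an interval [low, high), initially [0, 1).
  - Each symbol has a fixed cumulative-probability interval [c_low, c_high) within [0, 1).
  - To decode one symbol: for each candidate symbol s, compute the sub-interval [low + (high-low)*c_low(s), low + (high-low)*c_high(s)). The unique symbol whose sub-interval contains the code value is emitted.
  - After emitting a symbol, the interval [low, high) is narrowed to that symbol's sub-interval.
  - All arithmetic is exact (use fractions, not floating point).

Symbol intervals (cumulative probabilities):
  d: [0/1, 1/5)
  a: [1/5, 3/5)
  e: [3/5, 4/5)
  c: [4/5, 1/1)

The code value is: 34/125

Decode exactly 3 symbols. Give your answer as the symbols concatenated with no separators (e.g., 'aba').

Answer: adc

Derivation:
Step 1: interval [0/1, 1/1), width = 1/1 - 0/1 = 1/1
  'd': [0/1 + 1/1*0/1, 0/1 + 1/1*1/5) = [0/1, 1/5)
  'a': [0/1 + 1/1*1/5, 0/1 + 1/1*3/5) = [1/5, 3/5) <- contains code 34/125
  'e': [0/1 + 1/1*3/5, 0/1 + 1/1*4/5) = [3/5, 4/5)
  'c': [0/1 + 1/1*4/5, 0/1 + 1/1*1/1) = [4/5, 1/1)
  emit 'a', narrow to [1/5, 3/5)
Step 2: interval [1/5, 3/5), width = 3/5 - 1/5 = 2/5
  'd': [1/5 + 2/5*0/1, 1/5 + 2/5*1/5) = [1/5, 7/25) <- contains code 34/125
  'a': [1/5 + 2/5*1/5, 1/5 + 2/5*3/5) = [7/25, 11/25)
  'e': [1/5 + 2/5*3/5, 1/5 + 2/5*4/5) = [11/25, 13/25)
  'c': [1/5 + 2/5*4/5, 1/5 + 2/5*1/1) = [13/25, 3/5)
  emit 'd', narrow to [1/5, 7/25)
Step 3: interval [1/5, 7/25), width = 7/25 - 1/5 = 2/25
  'd': [1/5 + 2/25*0/1, 1/5 + 2/25*1/5) = [1/5, 27/125)
  'a': [1/5 + 2/25*1/5, 1/5 + 2/25*3/5) = [27/125, 31/125)
  'e': [1/5 + 2/25*3/5, 1/5 + 2/25*4/5) = [31/125, 33/125)
  'c': [1/5 + 2/25*4/5, 1/5 + 2/25*1/1) = [33/125, 7/25) <- contains code 34/125
  emit 'c', narrow to [33/125, 7/25)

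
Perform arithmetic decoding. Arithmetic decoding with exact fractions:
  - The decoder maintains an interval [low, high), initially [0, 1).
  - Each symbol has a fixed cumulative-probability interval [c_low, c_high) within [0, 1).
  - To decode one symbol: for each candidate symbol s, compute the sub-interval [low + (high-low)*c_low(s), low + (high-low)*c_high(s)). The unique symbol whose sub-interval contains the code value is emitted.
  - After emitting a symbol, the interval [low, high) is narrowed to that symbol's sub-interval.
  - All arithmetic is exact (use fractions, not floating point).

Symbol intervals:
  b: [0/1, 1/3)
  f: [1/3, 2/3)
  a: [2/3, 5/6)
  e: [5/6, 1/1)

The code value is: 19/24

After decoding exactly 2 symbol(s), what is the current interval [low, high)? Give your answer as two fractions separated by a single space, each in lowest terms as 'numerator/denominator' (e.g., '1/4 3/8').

Step 1: interval [0/1, 1/1), width = 1/1 - 0/1 = 1/1
  'b': [0/1 + 1/1*0/1, 0/1 + 1/1*1/3) = [0/1, 1/3)
  'f': [0/1 + 1/1*1/3, 0/1 + 1/1*2/3) = [1/3, 2/3)
  'a': [0/1 + 1/1*2/3, 0/1 + 1/1*5/6) = [2/3, 5/6) <- contains code 19/24
  'e': [0/1 + 1/1*5/6, 0/1 + 1/1*1/1) = [5/6, 1/1)
  emit 'a', narrow to [2/3, 5/6)
Step 2: interval [2/3, 5/6), width = 5/6 - 2/3 = 1/6
  'b': [2/3 + 1/6*0/1, 2/3 + 1/6*1/3) = [2/3, 13/18)
  'f': [2/3 + 1/6*1/3, 2/3 + 1/6*2/3) = [13/18, 7/9)
  'a': [2/3 + 1/6*2/3, 2/3 + 1/6*5/6) = [7/9, 29/36) <- contains code 19/24
  'e': [2/3 + 1/6*5/6, 2/3 + 1/6*1/1) = [29/36, 5/6)
  emit 'a', narrow to [7/9, 29/36)

Answer: 7/9 29/36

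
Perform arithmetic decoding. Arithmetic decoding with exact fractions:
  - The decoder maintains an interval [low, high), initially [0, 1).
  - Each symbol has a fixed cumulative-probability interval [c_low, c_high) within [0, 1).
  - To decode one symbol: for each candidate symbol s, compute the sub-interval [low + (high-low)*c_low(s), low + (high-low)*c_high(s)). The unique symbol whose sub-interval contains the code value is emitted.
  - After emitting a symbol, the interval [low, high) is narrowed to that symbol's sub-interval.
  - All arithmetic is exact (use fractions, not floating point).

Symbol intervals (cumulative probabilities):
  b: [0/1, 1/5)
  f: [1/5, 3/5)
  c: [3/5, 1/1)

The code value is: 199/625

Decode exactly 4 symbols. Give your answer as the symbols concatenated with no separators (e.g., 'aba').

Step 1: interval [0/1, 1/1), width = 1/1 - 0/1 = 1/1
  'b': [0/1 + 1/1*0/1, 0/1 + 1/1*1/5) = [0/1, 1/5)
  'f': [0/1 + 1/1*1/5, 0/1 + 1/1*3/5) = [1/5, 3/5) <- contains code 199/625
  'c': [0/1 + 1/1*3/5, 0/1 + 1/1*1/1) = [3/5, 1/1)
  emit 'f', narrow to [1/5, 3/5)
Step 2: interval [1/5, 3/5), width = 3/5 - 1/5 = 2/5
  'b': [1/5 + 2/5*0/1, 1/5 + 2/5*1/5) = [1/5, 7/25)
  'f': [1/5 + 2/5*1/5, 1/5 + 2/5*3/5) = [7/25, 11/25) <- contains code 199/625
  'c': [1/5 + 2/5*3/5, 1/5 + 2/5*1/1) = [11/25, 3/5)
  emit 'f', narrow to [7/25, 11/25)
Step 3: interval [7/25, 11/25), width = 11/25 - 7/25 = 4/25
  'b': [7/25 + 4/25*0/1, 7/25 + 4/25*1/5) = [7/25, 39/125)
  'f': [7/25 + 4/25*1/5, 7/25 + 4/25*3/5) = [39/125, 47/125) <- contains code 199/625
  'c': [7/25 + 4/25*3/5, 7/25 + 4/25*1/1) = [47/125, 11/25)
  emit 'f', narrow to [39/125, 47/125)
Step 4: interval [39/125, 47/125), width = 47/125 - 39/125 = 8/125
  'b': [39/125 + 8/125*0/1, 39/125 + 8/125*1/5) = [39/125, 203/625) <- contains code 199/625
  'f': [39/125 + 8/125*1/5, 39/125 + 8/125*3/5) = [203/625, 219/625)
  'c': [39/125 + 8/125*3/5, 39/125 + 8/125*1/1) = [219/625, 47/125)
  emit 'b', narrow to [39/125, 203/625)

Answer: fffb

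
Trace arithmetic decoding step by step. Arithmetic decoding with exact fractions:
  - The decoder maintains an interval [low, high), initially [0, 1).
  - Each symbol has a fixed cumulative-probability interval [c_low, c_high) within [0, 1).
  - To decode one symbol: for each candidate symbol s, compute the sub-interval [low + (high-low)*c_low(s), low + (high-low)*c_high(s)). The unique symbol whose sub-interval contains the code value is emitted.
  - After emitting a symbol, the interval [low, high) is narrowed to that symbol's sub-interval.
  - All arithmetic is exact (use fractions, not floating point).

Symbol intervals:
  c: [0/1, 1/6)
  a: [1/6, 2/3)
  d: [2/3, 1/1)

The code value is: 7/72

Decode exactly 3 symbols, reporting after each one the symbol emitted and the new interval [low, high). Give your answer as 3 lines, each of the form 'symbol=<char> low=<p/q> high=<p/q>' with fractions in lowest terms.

Step 1: interval [0/1, 1/1), width = 1/1 - 0/1 = 1/1
  'c': [0/1 + 1/1*0/1, 0/1 + 1/1*1/6) = [0/1, 1/6) <- contains code 7/72
  'a': [0/1 + 1/1*1/6, 0/1 + 1/1*2/3) = [1/6, 2/3)
  'd': [0/1 + 1/1*2/3, 0/1 + 1/1*1/1) = [2/3, 1/1)
  emit 'c', narrow to [0/1, 1/6)
Step 2: interval [0/1, 1/6), width = 1/6 - 0/1 = 1/6
  'c': [0/1 + 1/6*0/1, 0/1 + 1/6*1/6) = [0/1, 1/36)
  'a': [0/1 + 1/6*1/6, 0/1 + 1/6*2/3) = [1/36, 1/9) <- contains code 7/72
  'd': [0/1 + 1/6*2/3, 0/1 + 1/6*1/1) = [1/9, 1/6)
  emit 'a', narrow to [1/36, 1/9)
Step 3: interval [1/36, 1/9), width = 1/9 - 1/36 = 1/12
  'c': [1/36 + 1/12*0/1, 1/36 + 1/12*1/6) = [1/36, 1/24)
  'a': [1/36 + 1/12*1/6, 1/36 + 1/12*2/3) = [1/24, 1/12)
  'd': [1/36 + 1/12*2/3, 1/36 + 1/12*1/1) = [1/12, 1/9) <- contains code 7/72
  emit 'd', narrow to [1/12, 1/9)

Answer: symbol=c low=0/1 high=1/6
symbol=a low=1/36 high=1/9
symbol=d low=1/12 high=1/9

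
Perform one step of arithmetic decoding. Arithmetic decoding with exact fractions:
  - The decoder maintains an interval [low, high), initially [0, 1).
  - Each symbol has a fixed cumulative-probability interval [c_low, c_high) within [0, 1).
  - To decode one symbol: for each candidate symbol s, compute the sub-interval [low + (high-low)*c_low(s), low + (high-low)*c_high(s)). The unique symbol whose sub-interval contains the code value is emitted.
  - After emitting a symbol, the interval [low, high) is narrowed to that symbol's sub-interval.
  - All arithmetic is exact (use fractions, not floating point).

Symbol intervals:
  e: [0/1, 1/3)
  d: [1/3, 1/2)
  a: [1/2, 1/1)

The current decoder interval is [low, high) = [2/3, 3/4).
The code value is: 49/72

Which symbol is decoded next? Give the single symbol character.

Interval width = high − low = 3/4 − 2/3 = 1/12
Scaled code = (code − low) / width = (49/72 − 2/3) / 1/12 = 1/6
  e: [0/1, 1/3) ← scaled code falls here ✓
  d: [1/3, 1/2) 
  a: [1/2, 1/1) 

Answer: e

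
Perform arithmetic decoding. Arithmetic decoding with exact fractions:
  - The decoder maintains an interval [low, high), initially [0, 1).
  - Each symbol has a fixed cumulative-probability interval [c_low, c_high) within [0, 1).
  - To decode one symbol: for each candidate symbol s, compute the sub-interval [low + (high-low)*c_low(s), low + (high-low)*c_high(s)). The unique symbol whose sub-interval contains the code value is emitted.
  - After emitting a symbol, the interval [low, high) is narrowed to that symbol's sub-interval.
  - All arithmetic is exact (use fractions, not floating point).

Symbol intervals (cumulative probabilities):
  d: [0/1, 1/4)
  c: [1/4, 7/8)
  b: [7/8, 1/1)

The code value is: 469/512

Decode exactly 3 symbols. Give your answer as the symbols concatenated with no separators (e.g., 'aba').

Step 1: interval [0/1, 1/1), width = 1/1 - 0/1 = 1/1
  'd': [0/1 + 1/1*0/1, 0/1 + 1/1*1/4) = [0/1, 1/4)
  'c': [0/1 + 1/1*1/4, 0/1 + 1/1*7/8) = [1/4, 7/8)
  'b': [0/1 + 1/1*7/8, 0/1 + 1/1*1/1) = [7/8, 1/1) <- contains code 469/512
  emit 'b', narrow to [7/8, 1/1)
Step 2: interval [7/8, 1/1), width = 1/1 - 7/8 = 1/8
  'd': [7/8 + 1/8*0/1, 7/8 + 1/8*1/4) = [7/8, 29/32)
  'c': [7/8 + 1/8*1/4, 7/8 + 1/8*7/8) = [29/32, 63/64) <- contains code 469/512
  'b': [7/8 + 1/8*7/8, 7/8 + 1/8*1/1) = [63/64, 1/1)
  emit 'c', narrow to [29/32, 63/64)
Step 3: interval [29/32, 63/64), width = 63/64 - 29/32 = 5/64
  'd': [29/32 + 5/64*0/1, 29/32 + 5/64*1/4) = [29/32, 237/256) <- contains code 469/512
  'c': [29/32 + 5/64*1/4, 29/32 + 5/64*7/8) = [237/256, 499/512)
  'b': [29/32 + 5/64*7/8, 29/32 + 5/64*1/1) = [499/512, 63/64)
  emit 'd', narrow to [29/32, 237/256)

Answer: bcd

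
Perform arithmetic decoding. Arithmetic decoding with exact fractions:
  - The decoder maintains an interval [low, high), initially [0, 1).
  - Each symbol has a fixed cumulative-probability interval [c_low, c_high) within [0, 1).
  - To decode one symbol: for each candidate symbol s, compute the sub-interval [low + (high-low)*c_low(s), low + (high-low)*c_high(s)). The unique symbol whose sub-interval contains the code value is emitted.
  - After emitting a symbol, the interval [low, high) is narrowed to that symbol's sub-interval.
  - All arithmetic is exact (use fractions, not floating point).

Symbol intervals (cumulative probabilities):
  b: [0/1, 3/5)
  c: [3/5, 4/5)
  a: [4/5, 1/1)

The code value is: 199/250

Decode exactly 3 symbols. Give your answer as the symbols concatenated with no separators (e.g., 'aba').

Step 1: interval [0/1, 1/1), width = 1/1 - 0/1 = 1/1
  'b': [0/1 + 1/1*0/1, 0/1 + 1/1*3/5) = [0/1, 3/5)
  'c': [0/1 + 1/1*3/5, 0/1 + 1/1*4/5) = [3/5, 4/5) <- contains code 199/250
  'a': [0/1 + 1/1*4/5, 0/1 + 1/1*1/1) = [4/5, 1/1)
  emit 'c', narrow to [3/5, 4/5)
Step 2: interval [3/5, 4/5), width = 4/5 - 3/5 = 1/5
  'b': [3/5 + 1/5*0/1, 3/5 + 1/5*3/5) = [3/5, 18/25)
  'c': [3/5 + 1/5*3/5, 3/5 + 1/5*4/5) = [18/25, 19/25)
  'a': [3/5 + 1/5*4/5, 3/5 + 1/5*1/1) = [19/25, 4/5) <- contains code 199/250
  emit 'a', narrow to [19/25, 4/5)
Step 3: interval [19/25, 4/5), width = 4/5 - 19/25 = 1/25
  'b': [19/25 + 1/25*0/1, 19/25 + 1/25*3/5) = [19/25, 98/125)
  'c': [19/25 + 1/25*3/5, 19/25 + 1/25*4/5) = [98/125, 99/125)
  'a': [19/25 + 1/25*4/5, 19/25 + 1/25*1/1) = [99/125, 4/5) <- contains code 199/250
  emit 'a', narrow to [99/125, 4/5)

Answer: caa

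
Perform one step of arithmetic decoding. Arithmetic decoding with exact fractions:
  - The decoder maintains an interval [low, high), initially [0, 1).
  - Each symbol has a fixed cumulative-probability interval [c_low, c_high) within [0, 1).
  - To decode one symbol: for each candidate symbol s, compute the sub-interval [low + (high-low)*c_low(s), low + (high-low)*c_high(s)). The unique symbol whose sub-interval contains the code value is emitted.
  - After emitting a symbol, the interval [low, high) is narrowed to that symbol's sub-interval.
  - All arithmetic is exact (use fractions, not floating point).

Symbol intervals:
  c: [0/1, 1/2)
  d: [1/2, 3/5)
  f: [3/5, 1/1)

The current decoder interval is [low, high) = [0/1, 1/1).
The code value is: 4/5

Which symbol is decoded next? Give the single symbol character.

Answer: f

Derivation:
Interval width = high − low = 1/1 − 0/1 = 1/1
Scaled code = (code − low) / width = (4/5 − 0/1) / 1/1 = 4/5
  c: [0/1, 1/2) 
  d: [1/2, 3/5) 
  f: [3/5, 1/1) ← scaled code falls here ✓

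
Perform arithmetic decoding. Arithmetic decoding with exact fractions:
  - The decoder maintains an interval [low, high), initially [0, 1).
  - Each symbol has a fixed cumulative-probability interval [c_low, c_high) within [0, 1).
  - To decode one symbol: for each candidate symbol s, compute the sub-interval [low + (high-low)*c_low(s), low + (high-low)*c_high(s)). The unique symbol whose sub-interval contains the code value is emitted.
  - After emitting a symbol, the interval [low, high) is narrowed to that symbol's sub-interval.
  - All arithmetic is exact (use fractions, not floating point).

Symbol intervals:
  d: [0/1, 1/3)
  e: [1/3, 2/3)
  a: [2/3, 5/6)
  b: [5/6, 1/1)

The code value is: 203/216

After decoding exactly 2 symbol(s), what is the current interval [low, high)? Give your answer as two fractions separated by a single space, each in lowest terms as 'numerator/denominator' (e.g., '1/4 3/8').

Step 1: interval [0/1, 1/1), width = 1/1 - 0/1 = 1/1
  'd': [0/1 + 1/1*0/1, 0/1 + 1/1*1/3) = [0/1, 1/3)
  'e': [0/1 + 1/1*1/3, 0/1 + 1/1*2/3) = [1/3, 2/3)
  'a': [0/1 + 1/1*2/3, 0/1 + 1/1*5/6) = [2/3, 5/6)
  'b': [0/1 + 1/1*5/6, 0/1 + 1/1*1/1) = [5/6, 1/1) <- contains code 203/216
  emit 'b', narrow to [5/6, 1/1)
Step 2: interval [5/6, 1/1), width = 1/1 - 5/6 = 1/6
  'd': [5/6 + 1/6*0/1, 5/6 + 1/6*1/3) = [5/6, 8/9)
  'e': [5/6 + 1/6*1/3, 5/6 + 1/6*2/3) = [8/9, 17/18) <- contains code 203/216
  'a': [5/6 + 1/6*2/3, 5/6 + 1/6*5/6) = [17/18, 35/36)
  'b': [5/6 + 1/6*5/6, 5/6 + 1/6*1/1) = [35/36, 1/1)
  emit 'e', narrow to [8/9, 17/18)

Answer: 8/9 17/18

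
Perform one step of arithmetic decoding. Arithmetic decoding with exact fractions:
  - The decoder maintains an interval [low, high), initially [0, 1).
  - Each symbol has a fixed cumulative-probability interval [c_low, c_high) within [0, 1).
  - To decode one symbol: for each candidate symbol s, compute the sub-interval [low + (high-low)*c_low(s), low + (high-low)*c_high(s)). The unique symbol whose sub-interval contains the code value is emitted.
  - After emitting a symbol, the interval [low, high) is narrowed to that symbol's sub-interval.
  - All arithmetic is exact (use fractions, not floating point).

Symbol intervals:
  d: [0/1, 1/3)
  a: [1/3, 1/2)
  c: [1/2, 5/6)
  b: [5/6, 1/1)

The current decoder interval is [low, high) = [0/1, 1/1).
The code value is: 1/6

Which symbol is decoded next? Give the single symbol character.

Answer: d

Derivation:
Interval width = high − low = 1/1 − 0/1 = 1/1
Scaled code = (code − low) / width = (1/6 − 0/1) / 1/1 = 1/6
  d: [0/1, 1/3) ← scaled code falls here ✓
  a: [1/3, 1/2) 
  c: [1/2, 5/6) 
  b: [5/6, 1/1) 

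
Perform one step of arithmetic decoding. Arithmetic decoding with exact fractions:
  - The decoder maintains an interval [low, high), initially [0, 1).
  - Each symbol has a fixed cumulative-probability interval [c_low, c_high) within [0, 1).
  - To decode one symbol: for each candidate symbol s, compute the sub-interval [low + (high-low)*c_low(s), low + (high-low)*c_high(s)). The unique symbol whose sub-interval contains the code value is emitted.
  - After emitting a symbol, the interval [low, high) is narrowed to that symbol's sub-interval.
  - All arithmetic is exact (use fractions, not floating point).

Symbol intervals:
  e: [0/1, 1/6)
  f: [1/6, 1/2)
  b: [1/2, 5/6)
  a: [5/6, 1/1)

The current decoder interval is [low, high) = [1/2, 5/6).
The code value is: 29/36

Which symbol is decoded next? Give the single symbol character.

Interval width = high − low = 5/6 − 1/2 = 1/3
Scaled code = (code − low) / width = (29/36 − 1/2) / 1/3 = 11/12
  e: [0/1, 1/6) 
  f: [1/6, 1/2) 
  b: [1/2, 5/6) 
  a: [5/6, 1/1) ← scaled code falls here ✓

Answer: a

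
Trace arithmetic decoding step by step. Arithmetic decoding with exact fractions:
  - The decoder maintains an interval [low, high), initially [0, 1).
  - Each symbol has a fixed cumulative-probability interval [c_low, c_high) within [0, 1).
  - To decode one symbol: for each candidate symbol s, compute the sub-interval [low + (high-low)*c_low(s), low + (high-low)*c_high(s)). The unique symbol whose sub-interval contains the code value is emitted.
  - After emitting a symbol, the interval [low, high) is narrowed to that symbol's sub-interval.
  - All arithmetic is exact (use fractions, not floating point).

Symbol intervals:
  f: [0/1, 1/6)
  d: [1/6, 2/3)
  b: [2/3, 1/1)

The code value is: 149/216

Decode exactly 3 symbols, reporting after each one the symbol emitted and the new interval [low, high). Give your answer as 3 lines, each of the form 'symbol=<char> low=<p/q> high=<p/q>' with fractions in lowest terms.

Answer: symbol=b low=2/3 high=1/1
symbol=f low=2/3 high=13/18
symbol=d low=73/108 high=19/27

Derivation:
Step 1: interval [0/1, 1/1), width = 1/1 - 0/1 = 1/1
  'f': [0/1 + 1/1*0/1, 0/1 + 1/1*1/6) = [0/1, 1/6)
  'd': [0/1 + 1/1*1/6, 0/1 + 1/1*2/3) = [1/6, 2/3)
  'b': [0/1 + 1/1*2/3, 0/1 + 1/1*1/1) = [2/3, 1/1) <- contains code 149/216
  emit 'b', narrow to [2/3, 1/1)
Step 2: interval [2/3, 1/1), width = 1/1 - 2/3 = 1/3
  'f': [2/3 + 1/3*0/1, 2/3 + 1/3*1/6) = [2/3, 13/18) <- contains code 149/216
  'd': [2/3 + 1/3*1/6, 2/3 + 1/3*2/3) = [13/18, 8/9)
  'b': [2/3 + 1/3*2/3, 2/3 + 1/3*1/1) = [8/9, 1/1)
  emit 'f', narrow to [2/3, 13/18)
Step 3: interval [2/3, 13/18), width = 13/18 - 2/3 = 1/18
  'f': [2/3 + 1/18*0/1, 2/3 + 1/18*1/6) = [2/3, 73/108)
  'd': [2/3 + 1/18*1/6, 2/3 + 1/18*2/3) = [73/108, 19/27) <- contains code 149/216
  'b': [2/3 + 1/18*2/3, 2/3 + 1/18*1/1) = [19/27, 13/18)
  emit 'd', narrow to [73/108, 19/27)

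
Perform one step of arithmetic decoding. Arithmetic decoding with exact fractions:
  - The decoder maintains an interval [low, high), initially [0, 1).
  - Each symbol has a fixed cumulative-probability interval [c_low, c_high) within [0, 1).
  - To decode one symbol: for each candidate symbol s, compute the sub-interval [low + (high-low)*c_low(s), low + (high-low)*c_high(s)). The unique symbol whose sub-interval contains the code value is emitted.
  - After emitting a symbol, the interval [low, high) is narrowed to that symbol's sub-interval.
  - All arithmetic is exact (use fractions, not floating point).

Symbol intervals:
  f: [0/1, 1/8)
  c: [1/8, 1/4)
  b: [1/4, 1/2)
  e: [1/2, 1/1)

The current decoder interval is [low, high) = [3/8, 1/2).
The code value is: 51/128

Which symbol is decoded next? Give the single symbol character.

Interval width = high − low = 1/2 − 3/8 = 1/8
Scaled code = (code − low) / width = (51/128 − 3/8) / 1/8 = 3/16
  f: [0/1, 1/8) 
  c: [1/8, 1/4) ← scaled code falls here ✓
  b: [1/4, 1/2) 
  e: [1/2, 1/1) 

Answer: c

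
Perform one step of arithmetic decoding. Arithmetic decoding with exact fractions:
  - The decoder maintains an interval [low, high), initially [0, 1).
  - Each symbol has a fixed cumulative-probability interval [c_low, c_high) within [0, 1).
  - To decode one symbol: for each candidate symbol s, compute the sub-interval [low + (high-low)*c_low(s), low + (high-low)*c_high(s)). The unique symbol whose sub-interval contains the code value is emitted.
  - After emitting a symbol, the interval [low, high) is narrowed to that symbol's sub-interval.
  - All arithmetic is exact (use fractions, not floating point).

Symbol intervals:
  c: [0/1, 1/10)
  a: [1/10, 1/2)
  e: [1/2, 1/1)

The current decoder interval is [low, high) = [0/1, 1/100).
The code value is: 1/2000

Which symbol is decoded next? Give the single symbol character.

Answer: c

Derivation:
Interval width = high − low = 1/100 − 0/1 = 1/100
Scaled code = (code − low) / width = (1/2000 − 0/1) / 1/100 = 1/20
  c: [0/1, 1/10) ← scaled code falls here ✓
  a: [1/10, 1/2) 
  e: [1/2, 1/1) 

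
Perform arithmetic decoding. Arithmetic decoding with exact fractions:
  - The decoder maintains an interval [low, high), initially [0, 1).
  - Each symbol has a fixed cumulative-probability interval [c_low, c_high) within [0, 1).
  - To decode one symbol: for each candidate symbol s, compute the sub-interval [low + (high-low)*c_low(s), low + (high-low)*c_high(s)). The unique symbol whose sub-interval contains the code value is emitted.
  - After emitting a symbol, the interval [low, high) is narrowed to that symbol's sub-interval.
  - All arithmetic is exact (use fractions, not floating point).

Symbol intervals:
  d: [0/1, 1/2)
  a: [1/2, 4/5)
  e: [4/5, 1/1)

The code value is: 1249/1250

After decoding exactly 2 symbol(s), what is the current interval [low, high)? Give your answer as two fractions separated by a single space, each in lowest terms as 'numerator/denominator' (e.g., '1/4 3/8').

Step 1: interval [0/1, 1/1), width = 1/1 - 0/1 = 1/1
  'd': [0/1 + 1/1*0/1, 0/1 + 1/1*1/2) = [0/1, 1/2)
  'a': [0/1 + 1/1*1/2, 0/1 + 1/1*4/5) = [1/2, 4/5)
  'e': [0/1 + 1/1*4/5, 0/1 + 1/1*1/1) = [4/5, 1/1) <- contains code 1249/1250
  emit 'e', narrow to [4/5, 1/1)
Step 2: interval [4/5, 1/1), width = 1/1 - 4/5 = 1/5
  'd': [4/5 + 1/5*0/1, 4/5 + 1/5*1/2) = [4/5, 9/10)
  'a': [4/5 + 1/5*1/2, 4/5 + 1/5*4/5) = [9/10, 24/25)
  'e': [4/5 + 1/5*4/5, 4/5 + 1/5*1/1) = [24/25, 1/1) <- contains code 1249/1250
  emit 'e', narrow to [24/25, 1/1)

Answer: 24/25 1/1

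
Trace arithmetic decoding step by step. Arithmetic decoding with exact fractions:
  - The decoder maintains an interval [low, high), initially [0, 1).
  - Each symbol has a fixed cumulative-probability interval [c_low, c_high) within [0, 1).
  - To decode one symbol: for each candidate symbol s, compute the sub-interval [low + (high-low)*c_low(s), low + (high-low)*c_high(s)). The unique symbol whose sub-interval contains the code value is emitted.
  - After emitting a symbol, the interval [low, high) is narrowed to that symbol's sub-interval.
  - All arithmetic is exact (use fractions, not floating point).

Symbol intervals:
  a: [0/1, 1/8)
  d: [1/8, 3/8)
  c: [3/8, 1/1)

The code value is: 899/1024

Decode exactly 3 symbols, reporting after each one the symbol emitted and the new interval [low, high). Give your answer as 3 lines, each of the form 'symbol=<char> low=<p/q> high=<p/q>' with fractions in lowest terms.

Answer: symbol=c low=3/8 high=1/1
symbol=c low=39/64 high=1/1
symbol=c low=387/512 high=1/1

Derivation:
Step 1: interval [0/1, 1/1), width = 1/1 - 0/1 = 1/1
  'a': [0/1 + 1/1*0/1, 0/1 + 1/1*1/8) = [0/1, 1/8)
  'd': [0/1 + 1/1*1/8, 0/1 + 1/1*3/8) = [1/8, 3/8)
  'c': [0/1 + 1/1*3/8, 0/1 + 1/1*1/1) = [3/8, 1/1) <- contains code 899/1024
  emit 'c', narrow to [3/8, 1/1)
Step 2: interval [3/8, 1/1), width = 1/1 - 3/8 = 5/8
  'a': [3/8 + 5/8*0/1, 3/8 + 5/8*1/8) = [3/8, 29/64)
  'd': [3/8 + 5/8*1/8, 3/8 + 5/8*3/8) = [29/64, 39/64)
  'c': [3/8 + 5/8*3/8, 3/8 + 5/8*1/1) = [39/64, 1/1) <- contains code 899/1024
  emit 'c', narrow to [39/64, 1/1)
Step 3: interval [39/64, 1/1), width = 1/1 - 39/64 = 25/64
  'a': [39/64 + 25/64*0/1, 39/64 + 25/64*1/8) = [39/64, 337/512)
  'd': [39/64 + 25/64*1/8, 39/64 + 25/64*3/8) = [337/512, 387/512)
  'c': [39/64 + 25/64*3/8, 39/64 + 25/64*1/1) = [387/512, 1/1) <- contains code 899/1024
  emit 'c', narrow to [387/512, 1/1)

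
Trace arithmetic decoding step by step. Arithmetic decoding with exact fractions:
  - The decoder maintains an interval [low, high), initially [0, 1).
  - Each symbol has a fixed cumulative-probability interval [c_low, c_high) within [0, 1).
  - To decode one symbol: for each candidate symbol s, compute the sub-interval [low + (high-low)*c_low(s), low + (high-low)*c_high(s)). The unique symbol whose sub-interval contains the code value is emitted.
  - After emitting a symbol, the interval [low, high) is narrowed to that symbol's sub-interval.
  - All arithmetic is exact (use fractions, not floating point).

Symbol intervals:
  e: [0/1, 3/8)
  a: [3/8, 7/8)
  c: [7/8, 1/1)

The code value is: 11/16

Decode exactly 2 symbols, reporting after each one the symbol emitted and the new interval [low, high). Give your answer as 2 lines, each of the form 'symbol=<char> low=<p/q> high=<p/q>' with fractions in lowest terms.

Answer: symbol=a low=3/8 high=7/8
symbol=a low=9/16 high=13/16

Derivation:
Step 1: interval [0/1, 1/1), width = 1/1 - 0/1 = 1/1
  'e': [0/1 + 1/1*0/1, 0/1 + 1/1*3/8) = [0/1, 3/8)
  'a': [0/1 + 1/1*3/8, 0/1 + 1/1*7/8) = [3/8, 7/8) <- contains code 11/16
  'c': [0/1 + 1/1*7/8, 0/1 + 1/1*1/1) = [7/8, 1/1)
  emit 'a', narrow to [3/8, 7/8)
Step 2: interval [3/8, 7/8), width = 7/8 - 3/8 = 1/2
  'e': [3/8 + 1/2*0/1, 3/8 + 1/2*3/8) = [3/8, 9/16)
  'a': [3/8 + 1/2*3/8, 3/8 + 1/2*7/8) = [9/16, 13/16) <- contains code 11/16
  'c': [3/8 + 1/2*7/8, 3/8 + 1/2*1/1) = [13/16, 7/8)
  emit 'a', narrow to [9/16, 13/16)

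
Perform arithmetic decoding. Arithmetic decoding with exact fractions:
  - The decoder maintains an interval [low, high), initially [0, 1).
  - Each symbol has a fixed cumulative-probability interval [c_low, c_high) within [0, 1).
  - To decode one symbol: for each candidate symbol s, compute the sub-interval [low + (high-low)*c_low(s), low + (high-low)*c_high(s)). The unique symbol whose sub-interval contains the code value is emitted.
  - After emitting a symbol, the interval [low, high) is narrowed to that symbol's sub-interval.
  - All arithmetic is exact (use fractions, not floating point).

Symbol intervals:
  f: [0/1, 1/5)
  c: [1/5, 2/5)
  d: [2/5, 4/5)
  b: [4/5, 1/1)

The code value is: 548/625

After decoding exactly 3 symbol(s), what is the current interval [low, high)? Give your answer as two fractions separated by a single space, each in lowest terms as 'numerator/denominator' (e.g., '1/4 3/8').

Step 1: interval [0/1, 1/1), width = 1/1 - 0/1 = 1/1
  'f': [0/1 + 1/1*0/1, 0/1 + 1/1*1/5) = [0/1, 1/5)
  'c': [0/1 + 1/1*1/5, 0/1 + 1/1*2/5) = [1/5, 2/5)
  'd': [0/1 + 1/1*2/5, 0/1 + 1/1*4/5) = [2/5, 4/5)
  'b': [0/1 + 1/1*4/5, 0/1 + 1/1*1/1) = [4/5, 1/1) <- contains code 548/625
  emit 'b', narrow to [4/5, 1/1)
Step 2: interval [4/5, 1/1), width = 1/1 - 4/5 = 1/5
  'f': [4/5 + 1/5*0/1, 4/5 + 1/5*1/5) = [4/5, 21/25)
  'c': [4/5 + 1/5*1/5, 4/5 + 1/5*2/5) = [21/25, 22/25) <- contains code 548/625
  'd': [4/5 + 1/5*2/5, 4/5 + 1/5*4/5) = [22/25, 24/25)
  'b': [4/5 + 1/5*4/5, 4/5 + 1/5*1/1) = [24/25, 1/1)
  emit 'c', narrow to [21/25, 22/25)
Step 3: interval [21/25, 22/25), width = 22/25 - 21/25 = 1/25
  'f': [21/25 + 1/25*0/1, 21/25 + 1/25*1/5) = [21/25, 106/125)
  'c': [21/25 + 1/25*1/5, 21/25 + 1/25*2/5) = [106/125, 107/125)
  'd': [21/25 + 1/25*2/5, 21/25 + 1/25*4/5) = [107/125, 109/125)
  'b': [21/25 + 1/25*4/5, 21/25 + 1/25*1/1) = [109/125, 22/25) <- contains code 548/625
  emit 'b', narrow to [109/125, 22/25)

Answer: 109/125 22/25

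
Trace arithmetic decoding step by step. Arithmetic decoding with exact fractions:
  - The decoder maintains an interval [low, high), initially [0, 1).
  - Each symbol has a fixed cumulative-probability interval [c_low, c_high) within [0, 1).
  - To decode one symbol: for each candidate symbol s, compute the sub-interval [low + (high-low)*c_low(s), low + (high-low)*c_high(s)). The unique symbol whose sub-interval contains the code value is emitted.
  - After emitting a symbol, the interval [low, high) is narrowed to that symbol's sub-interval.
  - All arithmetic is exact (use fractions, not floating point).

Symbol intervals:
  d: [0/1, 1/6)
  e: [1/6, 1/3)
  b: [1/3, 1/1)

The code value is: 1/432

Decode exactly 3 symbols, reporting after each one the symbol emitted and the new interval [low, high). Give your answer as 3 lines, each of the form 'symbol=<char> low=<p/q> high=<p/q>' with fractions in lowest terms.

Answer: symbol=d low=0/1 high=1/6
symbol=d low=0/1 high=1/36
symbol=d low=0/1 high=1/216

Derivation:
Step 1: interval [0/1, 1/1), width = 1/1 - 0/1 = 1/1
  'd': [0/1 + 1/1*0/1, 0/1 + 1/1*1/6) = [0/1, 1/6) <- contains code 1/432
  'e': [0/1 + 1/1*1/6, 0/1 + 1/1*1/3) = [1/6, 1/3)
  'b': [0/1 + 1/1*1/3, 0/1 + 1/1*1/1) = [1/3, 1/1)
  emit 'd', narrow to [0/1, 1/6)
Step 2: interval [0/1, 1/6), width = 1/6 - 0/1 = 1/6
  'd': [0/1 + 1/6*0/1, 0/1 + 1/6*1/6) = [0/1, 1/36) <- contains code 1/432
  'e': [0/1 + 1/6*1/6, 0/1 + 1/6*1/3) = [1/36, 1/18)
  'b': [0/1 + 1/6*1/3, 0/1 + 1/6*1/1) = [1/18, 1/6)
  emit 'd', narrow to [0/1, 1/36)
Step 3: interval [0/1, 1/36), width = 1/36 - 0/1 = 1/36
  'd': [0/1 + 1/36*0/1, 0/1 + 1/36*1/6) = [0/1, 1/216) <- contains code 1/432
  'e': [0/1 + 1/36*1/6, 0/1 + 1/36*1/3) = [1/216, 1/108)
  'b': [0/1 + 1/36*1/3, 0/1 + 1/36*1/1) = [1/108, 1/36)
  emit 'd', narrow to [0/1, 1/216)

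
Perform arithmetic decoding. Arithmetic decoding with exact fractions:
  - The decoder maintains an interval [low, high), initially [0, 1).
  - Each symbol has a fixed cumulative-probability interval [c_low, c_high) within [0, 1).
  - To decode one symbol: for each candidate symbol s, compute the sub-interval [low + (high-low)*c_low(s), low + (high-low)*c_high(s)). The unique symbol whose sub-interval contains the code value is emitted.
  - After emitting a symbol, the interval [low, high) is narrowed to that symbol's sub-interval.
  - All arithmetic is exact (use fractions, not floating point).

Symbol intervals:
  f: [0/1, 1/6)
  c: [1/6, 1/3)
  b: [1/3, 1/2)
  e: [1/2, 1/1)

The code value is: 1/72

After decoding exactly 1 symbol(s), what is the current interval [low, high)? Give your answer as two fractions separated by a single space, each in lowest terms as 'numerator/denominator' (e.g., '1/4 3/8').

Step 1: interval [0/1, 1/1), width = 1/1 - 0/1 = 1/1
  'f': [0/1 + 1/1*0/1, 0/1 + 1/1*1/6) = [0/1, 1/6) <- contains code 1/72
  'c': [0/1 + 1/1*1/6, 0/1 + 1/1*1/3) = [1/6, 1/3)
  'b': [0/1 + 1/1*1/3, 0/1 + 1/1*1/2) = [1/3, 1/2)
  'e': [0/1 + 1/1*1/2, 0/1 + 1/1*1/1) = [1/2, 1/1)
  emit 'f', narrow to [0/1, 1/6)

Answer: 0/1 1/6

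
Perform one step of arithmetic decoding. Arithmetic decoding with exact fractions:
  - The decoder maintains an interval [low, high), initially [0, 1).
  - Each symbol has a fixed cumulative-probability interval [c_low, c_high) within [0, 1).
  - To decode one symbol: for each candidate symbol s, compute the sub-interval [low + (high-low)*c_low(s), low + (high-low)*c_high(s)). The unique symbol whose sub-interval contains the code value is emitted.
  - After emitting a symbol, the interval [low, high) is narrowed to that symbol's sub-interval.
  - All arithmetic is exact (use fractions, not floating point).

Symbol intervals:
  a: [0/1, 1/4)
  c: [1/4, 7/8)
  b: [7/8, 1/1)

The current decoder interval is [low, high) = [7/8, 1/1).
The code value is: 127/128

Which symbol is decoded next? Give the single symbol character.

Interval width = high − low = 1/1 − 7/8 = 1/8
Scaled code = (code − low) / width = (127/128 − 7/8) / 1/8 = 15/16
  a: [0/1, 1/4) 
  c: [1/4, 7/8) 
  b: [7/8, 1/1) ← scaled code falls here ✓

Answer: b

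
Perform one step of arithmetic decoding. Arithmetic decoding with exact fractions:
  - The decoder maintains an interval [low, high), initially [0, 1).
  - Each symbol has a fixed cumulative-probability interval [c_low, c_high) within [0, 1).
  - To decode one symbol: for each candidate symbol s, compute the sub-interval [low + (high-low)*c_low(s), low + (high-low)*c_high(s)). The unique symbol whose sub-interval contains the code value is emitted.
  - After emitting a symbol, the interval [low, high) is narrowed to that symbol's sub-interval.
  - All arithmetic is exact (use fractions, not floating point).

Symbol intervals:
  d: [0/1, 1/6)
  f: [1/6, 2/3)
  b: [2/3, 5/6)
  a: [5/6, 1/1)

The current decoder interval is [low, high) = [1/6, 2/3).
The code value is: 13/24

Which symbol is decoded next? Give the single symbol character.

Answer: b

Derivation:
Interval width = high − low = 2/3 − 1/6 = 1/2
Scaled code = (code − low) / width = (13/24 − 1/6) / 1/2 = 3/4
  d: [0/1, 1/6) 
  f: [1/6, 2/3) 
  b: [2/3, 5/6) ← scaled code falls here ✓
  a: [5/6, 1/1) 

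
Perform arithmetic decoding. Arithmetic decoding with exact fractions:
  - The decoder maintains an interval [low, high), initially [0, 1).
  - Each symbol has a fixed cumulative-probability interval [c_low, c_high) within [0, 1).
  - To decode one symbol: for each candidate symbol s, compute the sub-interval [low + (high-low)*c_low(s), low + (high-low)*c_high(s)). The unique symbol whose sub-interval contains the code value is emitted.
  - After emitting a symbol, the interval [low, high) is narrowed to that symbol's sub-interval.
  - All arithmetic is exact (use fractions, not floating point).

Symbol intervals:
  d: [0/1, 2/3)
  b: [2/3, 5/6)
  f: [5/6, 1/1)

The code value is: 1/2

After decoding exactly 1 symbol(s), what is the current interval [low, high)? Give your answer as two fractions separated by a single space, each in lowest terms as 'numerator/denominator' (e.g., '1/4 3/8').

Answer: 0/1 2/3

Derivation:
Step 1: interval [0/1, 1/1), width = 1/1 - 0/1 = 1/1
  'd': [0/1 + 1/1*0/1, 0/1 + 1/1*2/3) = [0/1, 2/3) <- contains code 1/2
  'b': [0/1 + 1/1*2/3, 0/1 + 1/1*5/6) = [2/3, 5/6)
  'f': [0/1 + 1/1*5/6, 0/1 + 1/1*1/1) = [5/6, 1/1)
  emit 'd', narrow to [0/1, 2/3)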